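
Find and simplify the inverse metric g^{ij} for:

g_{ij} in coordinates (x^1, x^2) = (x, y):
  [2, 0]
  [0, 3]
The metric is diagonal, so g^{ij} is diagonal with entries 1/g_{ii}: diag(1/2, 1/3).
g^{ij}:
  [1/2, 0]
  [0, 1/3]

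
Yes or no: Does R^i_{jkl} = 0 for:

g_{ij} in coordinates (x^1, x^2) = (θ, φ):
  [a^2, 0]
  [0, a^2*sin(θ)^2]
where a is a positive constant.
Non-zero Christoffel symbols:
Γ^θ_{φ φ} = -sin(2*θ)/2
Γ^φ_{θ φ} = 1/tan(θ)
Ricci tensor: R_{θθ} = 1, R_{θφ} = 0, R_{φφ} = sin(θ)^2
The Ricci tensor is non-zero, so the Riemann tensor is non-zero: not flat.
No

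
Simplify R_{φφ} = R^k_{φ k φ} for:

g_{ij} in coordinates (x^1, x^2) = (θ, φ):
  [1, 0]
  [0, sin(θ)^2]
Non-zero Christoffel symbols (Γ^k_{ij} = Γ^k_{ji}):
Γ^θ_{φ φ} = -sin(2*θ)/2
Γ^φ_{θ φ} = 1/tan(θ)
R^θ_{φ θ φ} = ∂_θ Γ^θ_{φ φ} - ∂_φ Γ^θ_{φ θ} + Γ^θ_{θ m} Γ^m_{φ φ} - Γ^θ_{φ m} Γ^m_{φ θ}
  = (-cos(2*θ)) - (0) + (0) - (-cos(θ)^2) = sin(θ)^2
R^φ_{φ φ φ} = 0 (a repeated index in an antisymmetric pair)
R_{φφ} = R^θ_{φ θ φ} + R^φ_{φ φ φ} = (sin(θ)^2) + (0) = sin(θ)^2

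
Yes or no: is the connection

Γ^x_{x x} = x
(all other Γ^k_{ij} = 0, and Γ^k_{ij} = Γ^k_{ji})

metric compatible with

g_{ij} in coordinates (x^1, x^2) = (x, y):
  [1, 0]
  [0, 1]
Using ∇_k g_{ij} = ∂_k g_{ij} - Γ^m_{ki} g_{mj} - Γ^m_{kj} g_{im}:
∇_x g_{xx} = (0) - (x) - (x) = -2*x ≠ 0
So the connection is not metric compatible (it is not the Levi-Civita connection).
No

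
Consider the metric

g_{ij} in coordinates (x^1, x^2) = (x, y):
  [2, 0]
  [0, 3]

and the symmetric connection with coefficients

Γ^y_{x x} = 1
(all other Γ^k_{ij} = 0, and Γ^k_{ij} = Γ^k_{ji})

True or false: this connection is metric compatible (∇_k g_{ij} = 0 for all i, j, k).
Using ∇_k g_{ij} = ∂_k g_{ij} - Γ^m_{ki} g_{mj} - Γ^m_{kj} g_{im}:
∇_x g_{xy} = (0) - (3) - (0) = -3 ≠ 0
So the connection is not metric compatible (it is not the Levi-Civita connection).
False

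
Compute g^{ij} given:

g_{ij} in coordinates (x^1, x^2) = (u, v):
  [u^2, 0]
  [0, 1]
The metric is diagonal, so g^{ij} is diagonal with entries 1/g_{ii}: diag(1/(u^2), 1).
g^{ij}:
  [1/u^2, 0]
  [0, 1]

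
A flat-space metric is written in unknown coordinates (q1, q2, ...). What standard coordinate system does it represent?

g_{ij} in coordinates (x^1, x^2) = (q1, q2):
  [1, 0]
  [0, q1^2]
The line element ds^2 = dq1^2 + q1^2 dq2^2 is dr^2 + r^2 dθ^2 with q1 = r, q2 = θ.
polar coordinates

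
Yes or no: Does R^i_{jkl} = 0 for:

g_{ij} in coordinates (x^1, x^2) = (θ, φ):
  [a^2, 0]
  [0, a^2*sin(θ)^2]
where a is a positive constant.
Non-zero Christoffel symbols:
Γ^θ_{φ φ} = -sin(2*θ)/2
Γ^φ_{θ φ} = 1/tan(θ)
Ricci tensor: R_{θθ} = 1, R_{θφ} = 0, R_{φφ} = sin(θ)^2
The Ricci tensor is non-zero, so the Riemann tensor is non-zero: not flat.
No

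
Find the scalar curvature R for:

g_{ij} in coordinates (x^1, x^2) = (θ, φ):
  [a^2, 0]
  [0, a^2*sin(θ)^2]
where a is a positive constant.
Non-zero Christoffel symbols (Γ^k_{ij} = Γ^k_{ji}):
Γ^θ_{φ φ} = -sin(2*θ)/2
Γ^φ_{θ φ} = 1/tan(θ)
Ricci tensor (R_{ij} = R^k_{ikj}): R_{θθ} = 1, R_{θφ} = 0, R_{φφ} = sin(θ)^2
Inverse metric: g^{θθ} = 1/a^2, g^{φφ} = 1/(a^2*sin(θ)^2)
R = g^{ij} R_{ij} = (1/a^2)(1) + (1/(a^2*sin(θ)^2))(sin(θ)^2) = 2/a^2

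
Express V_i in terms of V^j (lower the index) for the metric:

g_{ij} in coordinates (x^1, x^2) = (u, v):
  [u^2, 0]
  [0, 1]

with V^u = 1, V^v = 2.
V_i = g_{ij} V^j:
V_u = (u^2)(1) + (0)(2) = u^2
V_v = (0)(1) + (1)(2) = 2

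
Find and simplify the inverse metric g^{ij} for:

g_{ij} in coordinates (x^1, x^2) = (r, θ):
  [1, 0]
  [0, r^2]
The metric is diagonal, so g^{ij} is diagonal with entries 1/g_{ii}: diag(1, 1/(r^2)).
g^{ij}:
  [1, 0]
  [0, 1/r^2]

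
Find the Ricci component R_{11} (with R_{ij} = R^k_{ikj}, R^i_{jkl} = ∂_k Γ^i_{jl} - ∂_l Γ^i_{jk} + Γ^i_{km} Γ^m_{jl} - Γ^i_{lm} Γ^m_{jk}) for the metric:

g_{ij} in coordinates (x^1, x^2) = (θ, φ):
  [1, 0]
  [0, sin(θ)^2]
Non-zero Christoffel symbols (Γ^k_{ij} = Γ^k_{ji}):
Γ^θ_{φ φ} = -sin(2*θ)/2
Γ^φ_{θ φ} = 1/tan(θ)
R^θ_{θ θ θ} = 0 (a repeated index in an antisymmetric pair)
R^φ_{θ φ θ} = ∂_φ Γ^φ_{θ θ} - ∂_θ Γ^φ_{θ φ} + Γ^φ_{φ m} Γ^m_{θ θ} - Γ^φ_{θ m} Γ^m_{θ φ}
  = (0) - (-1/sin(θ)^2) + (0) - (1/tan(θ)^2) = 1
R_{θθ} = R^θ_{θ θ θ} + R^φ_{θ φ θ} = (0) + (1) = 1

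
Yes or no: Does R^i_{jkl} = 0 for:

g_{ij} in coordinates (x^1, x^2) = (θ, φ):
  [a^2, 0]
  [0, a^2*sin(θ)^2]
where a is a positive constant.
Non-zero Christoffel symbols:
Γ^θ_{φ φ} = -sin(2*θ)/2
Γ^φ_{θ φ} = 1/tan(θ)
Ricci tensor: R_{θθ} = 1, R_{θφ} = 0, R_{φφ} = sin(θ)^2
The Ricci tensor is non-zero, so the Riemann tensor is non-zero: not flat.
No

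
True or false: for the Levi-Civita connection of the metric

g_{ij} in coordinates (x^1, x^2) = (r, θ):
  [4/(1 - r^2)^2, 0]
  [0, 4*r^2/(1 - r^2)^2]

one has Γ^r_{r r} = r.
Γ^r_{r r} = (1/2) g^{rr} (∂_r g_{rr} + ∂_r g_{rr} - ∂_r g_{rr}) = (1/2)((1 - r^2)^2/4)((16*r/(1 - r^2)^3) + (16*r/(1 - r^2)^3) - (16*r/(1 - r^2)^3)) = 2*r/(1 - r^2)
This differs from the proposed value r.
False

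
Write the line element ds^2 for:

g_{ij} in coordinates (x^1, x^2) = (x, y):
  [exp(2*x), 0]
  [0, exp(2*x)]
ds^2 = g_{ij} dx^i dx^j; only the non-zero components contribute.
ds^2 = exp(2*x) dx^2 + exp(2*x) dy^2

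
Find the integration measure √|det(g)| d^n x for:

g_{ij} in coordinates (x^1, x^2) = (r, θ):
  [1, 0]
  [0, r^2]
det(g) = r^2
√|det(g)| = r
Volume element: dV = r dr dθ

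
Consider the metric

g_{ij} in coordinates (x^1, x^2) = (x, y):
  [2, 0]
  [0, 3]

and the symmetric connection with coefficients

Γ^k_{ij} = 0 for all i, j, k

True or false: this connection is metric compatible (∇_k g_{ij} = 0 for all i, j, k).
Using ∇_k g_{ij} = ∂_k g_{ij} - Γ^m_{ki} g_{mj} - Γ^m_{kj} g_{im}:
e.g. ∇_y g_{xy} = (0) - (0) - (0) = 0
Every component ∇_k g_{ij} vanishes: the connection is metric compatible.
True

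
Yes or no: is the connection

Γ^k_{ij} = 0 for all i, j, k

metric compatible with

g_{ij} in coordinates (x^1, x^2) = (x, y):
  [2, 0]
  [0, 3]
Using ∇_k g_{ij} = ∂_k g_{ij} - Γ^m_{ki} g_{mj} - Γ^m_{kj} g_{im}:
e.g. ∇_y g_{xx} = (0) - (0) - (0) = 0
Every component ∇_k g_{ij} vanishes: the connection is metric compatible.
Yes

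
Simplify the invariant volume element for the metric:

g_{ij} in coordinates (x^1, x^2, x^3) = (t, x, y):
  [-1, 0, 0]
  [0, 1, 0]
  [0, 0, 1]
det(g) = -1
√|det(g)| = 1
Volume element: dV = 1 dt dx dy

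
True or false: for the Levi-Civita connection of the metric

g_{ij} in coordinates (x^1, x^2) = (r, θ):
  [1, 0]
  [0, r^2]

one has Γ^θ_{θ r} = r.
Γ^θ_{θ r} = (1/2) g^{θθ} (∂_θ g_{θr} + ∂_r g_{θθ} - ∂_θ g_{θr}) = (1/2)(1/r^2)((0) + (2*r) - (0)) = 1/r
This differs from the proposed value r.
False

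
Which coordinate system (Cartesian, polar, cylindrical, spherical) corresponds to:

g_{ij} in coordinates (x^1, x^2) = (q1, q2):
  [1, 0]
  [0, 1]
All components are constant and the metric is the identity, i.e. orthonormal rectilinear coordinates.
Cartesian (2D) coordinates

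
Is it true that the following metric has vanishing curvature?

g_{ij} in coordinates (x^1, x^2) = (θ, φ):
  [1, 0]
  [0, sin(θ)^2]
Non-zero Christoffel symbols:
Γ^θ_{φ φ} = -sin(2*θ)/2
Γ^φ_{θ φ} = 1/tan(θ)
Ricci tensor: R_{θθ} = 1, R_{θφ} = 0, R_{φφ} = sin(θ)^2
The Ricci tensor is non-zero, so the Riemann tensor is non-zero: not flat.
No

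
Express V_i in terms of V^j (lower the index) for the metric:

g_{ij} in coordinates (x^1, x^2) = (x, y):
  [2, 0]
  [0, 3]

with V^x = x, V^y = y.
V_i = g_{ij} V^j:
V_x = (2)(x) + (0)(y) = 2*x
V_y = (0)(x) + (3)(y) = 3*y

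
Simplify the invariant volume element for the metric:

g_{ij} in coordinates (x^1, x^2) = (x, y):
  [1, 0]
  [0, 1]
det(g) = 1
√|det(g)| = 1
Volume element: dV = 1 dx dy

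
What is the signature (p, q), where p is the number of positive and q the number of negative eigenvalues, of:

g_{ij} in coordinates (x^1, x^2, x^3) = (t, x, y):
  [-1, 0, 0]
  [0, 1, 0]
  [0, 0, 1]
The metric is diagonal, so its eigenvalues are the diagonal entries: -1, 1, 1 (at a generic point, where coordinate-dependent entries are positive).
2 positive, 1 negative.
(2, 1) - Lorentzian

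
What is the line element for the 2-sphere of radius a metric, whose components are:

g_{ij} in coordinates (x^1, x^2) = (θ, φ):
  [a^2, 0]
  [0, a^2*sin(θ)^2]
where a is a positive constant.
ds^2 = g_{ij} dx^i dx^j; only the non-zero components contribute.
ds^2 = a^2 dθ^2 + a^2*sin(θ)^2 dφ^2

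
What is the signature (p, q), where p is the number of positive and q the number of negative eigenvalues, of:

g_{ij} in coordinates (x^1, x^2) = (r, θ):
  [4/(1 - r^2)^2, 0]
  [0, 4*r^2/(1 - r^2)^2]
The metric is diagonal, so its eigenvalues are the diagonal entries: 4/(1 - r^2)^2, 4*r^2/(1 - r^2)^2 (at a generic point, where coordinate-dependent entries are positive).
2 positive, 0 negative.
(2, 0) - Riemannian (positive definite)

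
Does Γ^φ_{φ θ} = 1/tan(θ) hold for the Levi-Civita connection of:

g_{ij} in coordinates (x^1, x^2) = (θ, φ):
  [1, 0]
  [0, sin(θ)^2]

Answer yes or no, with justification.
Γ^φ_{φ θ} = (1/2) g^{φφ} (∂_φ g_{φθ} + ∂_θ g_{φφ} - ∂_φ g_{φθ}) = (1/2)(1/sin(θ)^2)((0) + (sin(2*θ)) - (0)) = 1/tan(θ)
This equals the proposed value 1/tan(θ).
Yes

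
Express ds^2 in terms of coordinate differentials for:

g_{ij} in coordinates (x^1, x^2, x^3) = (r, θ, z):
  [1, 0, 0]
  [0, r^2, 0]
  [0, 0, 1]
ds^2 = g_{ij} dx^i dx^j; only the non-zero components contribute.
ds^2 = dr^2 + r^2 dθ^2 + dz^2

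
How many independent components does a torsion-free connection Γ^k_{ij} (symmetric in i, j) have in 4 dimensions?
Γ^k_{ij} has n choices for the upper index and n(n+1)/2 independent symmetric lower index pairs.
Total = 4 × 4×5/2 = 4 × 10 = 40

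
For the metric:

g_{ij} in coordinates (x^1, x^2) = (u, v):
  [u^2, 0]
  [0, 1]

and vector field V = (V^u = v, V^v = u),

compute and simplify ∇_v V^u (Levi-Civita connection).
Non-zero Christoffel symbols:
Γ^u_{u u} = 1/u
∇_v V^u = ∂_v V^u + Γ^u_{v j} V^j
  = (1) + (0)(v) + (0)(u)
  = 1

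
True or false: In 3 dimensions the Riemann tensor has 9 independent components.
n^2(n^2-1)/12 = 9·8/12 = 6 independent components for n = 3.
False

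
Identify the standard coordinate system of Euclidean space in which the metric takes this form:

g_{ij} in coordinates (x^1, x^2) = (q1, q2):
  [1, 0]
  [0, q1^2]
The line element ds^2 = dq1^2 + q1^2 dq2^2 is dr^2 + r^2 dθ^2 with q1 = r, q2 = θ.
polar coordinates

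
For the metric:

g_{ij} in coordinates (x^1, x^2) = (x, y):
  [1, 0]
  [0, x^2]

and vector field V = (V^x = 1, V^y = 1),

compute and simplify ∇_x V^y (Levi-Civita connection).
Non-zero Christoffel symbols:
Γ^x_{y y} = -x
Γ^y_{x y} = 1/x
∇_x V^y = ∂_x V^y + Γ^y_{x j} V^j
  = (0) + (0)(1) + (1/x)(1)
  = 1/x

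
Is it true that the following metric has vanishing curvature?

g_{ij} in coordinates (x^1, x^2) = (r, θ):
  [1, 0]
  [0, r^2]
Non-zero Christoffel symbols:
Γ^r_{θ θ} = -r
Γ^θ_{r θ} = 1/r
Ricci tensor: R_{rr} = 0, R_{rθ} = 0, R_{θθ} = 0
All R_{ij} vanish; in 2 dimensions the Riemann tensor is fully determined by the Ricci tensor, so R^i_{jkl} = 0: the metric is flat (curvilinear coordinates on flat space).
Yes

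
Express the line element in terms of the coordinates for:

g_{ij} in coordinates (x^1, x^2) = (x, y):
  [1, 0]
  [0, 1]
ds^2 = g_{ij} dx^i dx^j; only the non-zero components contribute.
ds^2 = dx^2 + dy^2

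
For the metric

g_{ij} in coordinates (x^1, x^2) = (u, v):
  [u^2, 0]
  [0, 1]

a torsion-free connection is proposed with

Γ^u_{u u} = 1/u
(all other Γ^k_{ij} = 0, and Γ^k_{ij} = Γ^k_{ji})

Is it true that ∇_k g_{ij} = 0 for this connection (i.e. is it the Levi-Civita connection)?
Using ∇_k g_{ij} = ∂_k g_{ij} - Γ^m_{ki} g_{mj} - Γ^m_{kj} g_{im}:
e.g. ∇_u g_{uu} = (2*u) - (u) - (u) = 0
Every component ∇_k g_{ij} vanishes: the connection is metric compatible.
Yes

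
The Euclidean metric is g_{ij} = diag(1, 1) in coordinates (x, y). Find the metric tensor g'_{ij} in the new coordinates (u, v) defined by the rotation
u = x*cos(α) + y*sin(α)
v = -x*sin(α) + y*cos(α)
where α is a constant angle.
Invert the transformation: x = u*cos(α) - v*sin(α), y = u*sin(α) + v*cos(α)
g'_{ij} = (∂x^k/∂x'^i)(∂x^l/∂x'^j) g_{kl}; with g_{kl} = δ_{kl} this is Σ_k (∂x^k/∂x'^i)(∂x^k/∂x'^j).
Jacobian: ∂x/∂u = cos(α), ∂x/∂v = -sin(α), ∂y/∂u = sin(α), ∂y/∂v = cos(α)
g'_{uu} = (cos(α))(cos(α)) + (sin(α))(sin(α)) = 1
g'_{uv} = (cos(α))(-sin(α)) + (sin(α))(cos(α)) = 0
g'_{vv} = (-sin(α))(-sin(α)) + (cos(α))(cos(α)) = 1
g'_{ij} = diag(1, 1)
The Euclidean metric is invariant under rotations.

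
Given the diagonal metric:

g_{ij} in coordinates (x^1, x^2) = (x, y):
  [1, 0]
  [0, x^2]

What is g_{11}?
With x^1 = x, x^2 = y, g_{11} = g_{xx} is the row-1, column-1 entry of the matrix.
g_{11} = 1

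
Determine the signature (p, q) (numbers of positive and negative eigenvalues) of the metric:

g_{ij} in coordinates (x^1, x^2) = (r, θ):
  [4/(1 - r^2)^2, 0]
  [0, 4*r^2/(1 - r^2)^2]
The metric is diagonal, so its eigenvalues are the diagonal entries: 4/(1 - r^2)^2, 4*r^2/(1 - r^2)^2 (at a generic point, where coordinate-dependent entries are positive).
2 positive, 0 negative.
(2, 0) - Riemannian (positive definite)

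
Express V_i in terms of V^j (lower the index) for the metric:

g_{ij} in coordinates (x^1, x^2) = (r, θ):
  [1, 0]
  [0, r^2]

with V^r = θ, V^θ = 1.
V_i = g_{ij} V^j:
V_r = (1)(θ) + (0)(1) = θ
V_θ = (0)(θ) + (r^2)(1) = r^2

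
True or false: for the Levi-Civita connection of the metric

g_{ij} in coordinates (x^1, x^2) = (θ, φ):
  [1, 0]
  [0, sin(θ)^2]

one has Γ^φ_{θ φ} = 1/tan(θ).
Γ^φ_{θ φ} = (1/2) g^{φφ} (∂_θ g_{φφ} + ∂_φ g_{φθ} - ∂_φ g_{θφ}) = (1/2)(1/sin(θ)^2)((sin(2*θ)) + (0) - (0)) = 1/tan(θ)
This equals the proposed value 1/tan(θ).
True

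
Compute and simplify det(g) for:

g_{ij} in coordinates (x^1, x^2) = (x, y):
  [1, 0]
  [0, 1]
For a 2×2 metric: det(g) = g_{11}·g_{22} - g_{12}·g_{21}
= (1)·(1) - (0)·(0)
= 1 - 0
det(g) = 1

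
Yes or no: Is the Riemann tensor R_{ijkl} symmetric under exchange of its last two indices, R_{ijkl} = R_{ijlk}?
It is antisymmetric in the last pair: R_{ijkl} = -R_{ijlk}.
No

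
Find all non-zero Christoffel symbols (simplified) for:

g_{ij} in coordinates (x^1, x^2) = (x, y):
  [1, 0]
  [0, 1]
Using Γ^k_{ij} = (1/2) g^{km} (∂_i g_{mj} + ∂_j g_{mi} - ∂_m g_{ij}); the metric is diagonal, so only the m = k term contributes.
Every metric component is constant, so all ∂_m g_{ij} = 0 and every Christoffel symbol vanishes.
All Christoffel symbols are zero.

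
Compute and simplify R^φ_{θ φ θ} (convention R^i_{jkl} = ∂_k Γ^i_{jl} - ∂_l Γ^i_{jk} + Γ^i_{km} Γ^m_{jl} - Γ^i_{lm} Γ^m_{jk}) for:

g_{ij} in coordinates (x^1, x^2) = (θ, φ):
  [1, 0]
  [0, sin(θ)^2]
Non-zero Christoffel symbols (Γ^k_{ij} = Γ^k_{ji}):
Γ^θ_{φ φ} = -sin(2*θ)/2
Γ^φ_{θ φ} = 1/tan(θ)
R^φ_{θ φ θ} = ∂_φ Γ^φ_{θ θ} - ∂_θ Γ^φ_{θ φ} + Γ^φ_{φ m} Γ^m_{θ θ} - Γ^φ_{θ m} Γ^m_{θ φ}
  = (0) - (-1/sin(θ)^2) + (0) - (1/tan(θ)^2) = 1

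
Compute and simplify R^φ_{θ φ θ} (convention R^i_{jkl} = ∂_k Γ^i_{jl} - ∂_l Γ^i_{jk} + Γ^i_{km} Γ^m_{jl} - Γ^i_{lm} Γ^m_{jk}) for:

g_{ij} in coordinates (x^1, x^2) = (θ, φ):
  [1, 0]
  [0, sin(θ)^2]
Non-zero Christoffel symbols (Γ^k_{ij} = Γ^k_{ji}):
Γ^θ_{φ φ} = -sin(2*θ)/2
Γ^φ_{θ φ} = 1/tan(θ)
R^φ_{θ φ θ} = ∂_φ Γ^φ_{θ θ} - ∂_θ Γ^φ_{θ φ} + Γ^φ_{φ m} Γ^m_{θ θ} - Γ^φ_{θ m} Γ^m_{θ φ}
  = (0) - (-1/sin(θ)^2) + (0) - (1/tan(θ)^2) = 1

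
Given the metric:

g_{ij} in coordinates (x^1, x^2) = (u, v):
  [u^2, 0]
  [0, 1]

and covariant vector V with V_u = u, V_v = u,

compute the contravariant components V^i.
Inverse metric (diagonal): g^{uu} = 1/u^2, g^{vv} = 1
V^i = g^{ij} V_j:
V^u = (1/u^2)(u) + (0)(u) = 1/u
V^v = (0)(u) + (1)(u) = u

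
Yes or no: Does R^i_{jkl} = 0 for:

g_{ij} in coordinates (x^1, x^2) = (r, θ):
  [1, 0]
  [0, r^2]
Non-zero Christoffel symbols:
Γ^r_{θ θ} = -r
Γ^θ_{r θ} = 1/r
Ricci tensor: R_{rr} = 0, R_{rθ} = 0, R_{θθ} = 0
All R_{ij} vanish; in 2 dimensions the Riemann tensor is fully determined by the Ricci tensor, so R^i_{jkl} = 0: the metric is flat (curvilinear coordinates on flat space).
Yes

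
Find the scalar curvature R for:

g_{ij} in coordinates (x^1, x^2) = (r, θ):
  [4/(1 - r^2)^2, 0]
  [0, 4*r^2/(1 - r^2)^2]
Non-zero Christoffel symbols (Γ^k_{ij} = Γ^k_{ji}):
Γ^r_{r r} = 2*r/(1 - r^2)
Γ^r_{θ θ} = (r^3 + r)/(r^2 - 1)
Γ^θ_{r θ} = (-r^2 - 1)/(r^3 - r)
Ricci tensor (R_{ij} = R^k_{ikj}): R_{rr} = -4/(r^2 - 1)^2, R_{rθ} = 0, R_{θθ} = -4*r^2/(r^2 - 1)^2
Inverse metric: g^{rr} = (1 - r^2)^2/4, g^{θθ} = (1 - r^2)^2/(4*r^2)
R = g^{ij} R_{ij} = ((1 - r^2)^2/4)(-4/(r^2 - 1)^2) + ((1 - r^2)^2/(4*r^2))(-4*r^2/(r^2 - 1)^2) = -2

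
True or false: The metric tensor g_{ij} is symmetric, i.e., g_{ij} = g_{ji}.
By definition the metric is a symmetric bilinear form, g_{ij} = g_{ji}.
True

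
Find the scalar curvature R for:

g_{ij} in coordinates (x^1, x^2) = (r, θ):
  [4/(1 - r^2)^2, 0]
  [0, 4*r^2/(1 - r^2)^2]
Non-zero Christoffel symbols (Γ^k_{ij} = Γ^k_{ji}):
Γ^r_{r r} = 2*r/(1 - r^2)
Γ^r_{θ θ} = (r^3 + r)/(r^2 - 1)
Γ^θ_{r θ} = (-r^2 - 1)/(r^3 - r)
Ricci tensor (R_{ij} = R^k_{ikj}): R_{rr} = -4/(r^2 - 1)^2, R_{rθ} = 0, R_{θθ} = -4*r^2/(r^2 - 1)^2
Inverse metric: g^{rr} = (1 - r^2)^2/4, g^{θθ} = (1 - r^2)^2/(4*r^2)
R = g^{ij} R_{ij} = ((1 - r^2)^2/4)(-4/(r^2 - 1)^2) + ((1 - r^2)^2/(4*r^2))(-4*r^2/(r^2 - 1)^2) = -2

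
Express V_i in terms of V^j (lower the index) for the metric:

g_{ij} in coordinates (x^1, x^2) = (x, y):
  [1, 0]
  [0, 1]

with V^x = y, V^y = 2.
V_i = g_{ij} V^j:
V_x = (1)(y) + (0)(2) = y
V_y = (0)(y) + (1)(2) = 2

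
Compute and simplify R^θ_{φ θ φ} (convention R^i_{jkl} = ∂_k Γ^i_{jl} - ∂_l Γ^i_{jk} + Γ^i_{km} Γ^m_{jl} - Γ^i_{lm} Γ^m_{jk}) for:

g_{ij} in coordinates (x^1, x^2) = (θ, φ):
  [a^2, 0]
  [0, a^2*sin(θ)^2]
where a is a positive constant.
Non-zero Christoffel symbols (Γ^k_{ij} = Γ^k_{ji}):
Γ^θ_{φ φ} = -sin(2*θ)/2
Γ^φ_{θ φ} = 1/tan(θ)
R^θ_{φ θ φ} = ∂_θ Γ^θ_{φ φ} - ∂_φ Γ^θ_{φ θ} + Γ^θ_{θ m} Γ^m_{φ φ} - Γ^θ_{φ m} Γ^m_{φ θ}
  = (-cos(2*θ)) - (0) + (0) - (-cos(θ)^2) = sin(θ)^2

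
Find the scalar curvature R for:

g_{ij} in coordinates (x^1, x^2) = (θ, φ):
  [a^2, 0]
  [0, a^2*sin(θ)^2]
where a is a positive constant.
Non-zero Christoffel symbols (Γ^k_{ij} = Γ^k_{ji}):
Γ^θ_{φ φ} = -sin(2*θ)/2
Γ^φ_{θ φ} = 1/tan(θ)
Ricci tensor (R_{ij} = R^k_{ikj}): R_{θθ} = 1, R_{θφ} = 0, R_{φφ} = sin(θ)^2
Inverse metric: g^{θθ} = 1/a^2, g^{φφ} = 1/(a^2*sin(θ)^2)
R = g^{ij} R_{ij} = (1/a^2)(1) + (1/(a^2*sin(θ)^2))(sin(θ)^2) = 2/a^2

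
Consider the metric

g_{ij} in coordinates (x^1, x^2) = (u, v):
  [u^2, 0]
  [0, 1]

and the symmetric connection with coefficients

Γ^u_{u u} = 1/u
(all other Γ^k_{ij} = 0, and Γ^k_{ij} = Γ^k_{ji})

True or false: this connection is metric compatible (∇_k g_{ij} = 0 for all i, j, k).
Using ∇_k g_{ij} = ∂_k g_{ij} - Γ^m_{ki} g_{mj} - Γ^m_{kj} g_{im}:
e.g. ∇_u g_{uu} = (2*u) - (u) - (u) = 0
Every component ∇_k g_{ij} vanishes: the connection is metric compatible.
True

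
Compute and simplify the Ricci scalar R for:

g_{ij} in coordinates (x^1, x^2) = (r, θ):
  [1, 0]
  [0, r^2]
Non-zero Christoffel symbols (Γ^k_{ij} = Γ^k_{ji}):
Γ^r_{θ θ} = -r
Γ^θ_{r θ} = 1/r
Ricci tensor (R_{ij} = R^k_{ikj}): R_{rr} = 0, R_{rθ} = 0, R_{θθ} = 0
Inverse metric: g^{rr} = 1, g^{θθ} = 1/r^2
R = g^{ij} R_{ij} = (1)(0) + (1/r^2)(0) = 0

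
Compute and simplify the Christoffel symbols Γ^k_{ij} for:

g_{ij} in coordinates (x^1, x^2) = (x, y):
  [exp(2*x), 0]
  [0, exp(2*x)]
Using Γ^k_{ij} = (1/2) g^{km} (∂_i g_{mj} + ∂_j g_{mi} - ∂_m g_{ij}); the metric is diagonal, so only the m = k term contributes.
Non-zero symbols (using the symmetry Γ^k_{ij} = Γ^k_{ji}):
Γ^x_{x x} = (1/2) g^{xx} (∂_x g_{xx} + ∂_x g_{xx} - ∂_x g_{xx}) = (1/2)(exp(-2*x))((2*exp(2*x)) + (2*exp(2*x)) - (2*exp(2*x))) = 1
Γ^x_{y y} = (1/2) g^{xx} (∂_y g_{xy} + ∂_y g_{xy} - ∂_x g_{yy}) = (1/2)(exp(-2*x))((0) + (0) - (2*exp(2*x))) = -1
Γ^y_{x y} = (1/2) g^{yy} (∂_x g_{yy} + ∂_y g_{yx} - ∂_y g_{xy}) = (1/2)(exp(-2*x))((2*exp(2*x)) + (0) - (0)) = 1
All other Christoffel symbols are zero.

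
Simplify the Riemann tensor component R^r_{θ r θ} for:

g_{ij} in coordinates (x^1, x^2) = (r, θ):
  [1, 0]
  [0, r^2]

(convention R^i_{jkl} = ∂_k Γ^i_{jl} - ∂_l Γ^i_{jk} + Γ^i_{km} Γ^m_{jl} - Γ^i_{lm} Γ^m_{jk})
Non-zero Christoffel symbols (Γ^k_{ij} = Γ^k_{ji}):
Γ^r_{θ θ} = -r
Γ^θ_{r θ} = 1/r
R^r_{θ r θ} = ∂_r Γ^r_{θ θ} - ∂_θ Γ^r_{θ r} + Γ^r_{r m} Γ^m_{θ θ} - Γ^r_{θ m} Γ^m_{θ r}
  = (-1) - (0) + (0) - (-1) = 0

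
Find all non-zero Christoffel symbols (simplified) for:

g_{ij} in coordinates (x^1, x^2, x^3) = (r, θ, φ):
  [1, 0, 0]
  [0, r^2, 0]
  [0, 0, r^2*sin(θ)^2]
Using Γ^k_{ij} = (1/2) g^{km} (∂_i g_{mj} + ∂_j g_{mi} - ∂_m g_{ij}); the metric is diagonal, so only the m = k term contributes.
Non-zero symbols (using the symmetry Γ^k_{ij} = Γ^k_{ji}):
Γ^r_{θ θ} = (1/2) g^{rr} (∂_θ g_{rθ} + ∂_θ g_{rθ} - ∂_r g_{θθ}) = (1/2)(1)((0) + (0) - (2*r)) = -r
Γ^r_{φ φ} = (1/2) g^{rr} (∂_φ g_{rφ} + ∂_φ g_{rφ} - ∂_r g_{φφ}) = (1/2)(1)((0) + (0) - (2*r*sin(θ)^2)) = -r*sin(θ)^2
Γ^θ_{r θ} = (1/2) g^{θθ} (∂_r g_{θθ} + ∂_θ g_{θr} - ∂_θ g_{rθ}) = (1/2)(1/r^2)((2*r) + (0) - (0)) = 1/r
Γ^θ_{φ φ} = (1/2) g^{θθ} (∂_φ g_{θφ} + ∂_φ g_{θφ} - ∂_θ g_{φφ}) = (1/2)(1/r^2)((0) + (0) - (r^2*sin(2*θ))) = -sin(2*θ)/2
Γ^φ_{r φ} = (1/2) g^{φφ} (∂_r g_{φφ} + ∂_φ g_{φr} - ∂_φ g_{rφ}) = (1/2)(1/(r^2*sin(θ)^2))((2*r*sin(θ)^2) + (0) - (0)) = 1/r
Γ^φ_{θ φ} = (1/2) g^{φφ} (∂_θ g_{φφ} + ∂_φ g_{φθ} - ∂_φ g_{θφ}) = (1/2)(1/(r^2*sin(θ)^2))((r^2*sin(2*θ)) + (0) - (0)) = 1/tan(θ)
All other Christoffel symbols are zero.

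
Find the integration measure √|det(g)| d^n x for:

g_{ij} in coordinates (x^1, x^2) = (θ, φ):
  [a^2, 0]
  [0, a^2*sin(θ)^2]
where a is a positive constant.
det(g) = a^4*sin(θ)^2
√|det(g)| = a^2*sin(θ) (taking 0 < θ < π so that |sin(θ)| = sin(θ))
Volume element: dV = a^2*sin(θ) dθ dφ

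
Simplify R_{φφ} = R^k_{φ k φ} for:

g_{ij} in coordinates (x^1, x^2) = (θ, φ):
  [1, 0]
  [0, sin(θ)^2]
Non-zero Christoffel symbols (Γ^k_{ij} = Γ^k_{ji}):
Γ^θ_{φ φ} = -sin(2*θ)/2
Γ^φ_{θ φ} = 1/tan(θ)
R^θ_{φ θ φ} = ∂_θ Γ^θ_{φ φ} - ∂_φ Γ^θ_{φ θ} + Γ^θ_{θ m} Γ^m_{φ φ} - Γ^θ_{φ m} Γ^m_{φ θ}
  = (-cos(2*θ)) - (0) + (0) - (-cos(θ)^2) = sin(θ)^2
R^φ_{φ φ φ} = 0 (a repeated index in an antisymmetric pair)
R_{φφ} = R^θ_{φ θ φ} + R^φ_{φ φ φ} = (sin(θ)^2) + (0) = sin(θ)^2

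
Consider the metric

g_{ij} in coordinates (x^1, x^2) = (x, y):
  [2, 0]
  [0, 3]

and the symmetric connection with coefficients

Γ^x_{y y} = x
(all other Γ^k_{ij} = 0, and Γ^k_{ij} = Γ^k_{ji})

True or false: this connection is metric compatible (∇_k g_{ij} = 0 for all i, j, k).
Using ∇_k g_{ij} = ∂_k g_{ij} - Γ^m_{ki} g_{mj} - Γ^m_{kj} g_{im}:
∇_y g_{xy} = (0) - (0) - (2*x) = -2*x ≠ 0
So the connection is not metric compatible (it is not the Levi-Civita connection).
False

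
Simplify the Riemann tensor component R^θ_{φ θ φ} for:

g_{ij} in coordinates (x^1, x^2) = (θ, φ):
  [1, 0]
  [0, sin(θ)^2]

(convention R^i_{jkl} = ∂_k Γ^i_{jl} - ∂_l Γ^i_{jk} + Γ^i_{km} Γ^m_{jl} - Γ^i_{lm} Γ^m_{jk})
Non-zero Christoffel symbols (Γ^k_{ij} = Γ^k_{ji}):
Γ^θ_{φ φ} = -sin(2*θ)/2
Γ^φ_{θ φ} = 1/tan(θ)
R^θ_{φ θ φ} = ∂_θ Γ^θ_{φ φ} - ∂_φ Γ^θ_{φ θ} + Γ^θ_{θ m} Γ^m_{φ φ} - Γ^θ_{φ m} Γ^m_{φ θ}
  = (-cos(2*θ)) - (0) + (0) - (-cos(θ)^2) = sin(θ)^2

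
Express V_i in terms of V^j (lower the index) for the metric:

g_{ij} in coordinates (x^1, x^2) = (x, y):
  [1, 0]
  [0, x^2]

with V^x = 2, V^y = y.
V_i = g_{ij} V^j:
V_x = (1)(2) + (0)(y) = 2
V_y = (0)(2) + (x^2)(y) = x^2*y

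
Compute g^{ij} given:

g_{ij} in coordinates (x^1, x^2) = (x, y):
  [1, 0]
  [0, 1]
The metric is diagonal, so g^{ij} is diagonal with entries 1/g_{ii}: diag(1, 1).
g^{ij}:
  [1, 0]
  [0, 1]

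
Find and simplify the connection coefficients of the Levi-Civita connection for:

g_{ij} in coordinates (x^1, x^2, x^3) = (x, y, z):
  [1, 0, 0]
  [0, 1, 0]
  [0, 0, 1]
Using Γ^k_{ij} = (1/2) g^{km} (∂_i g_{mj} + ∂_j g_{mi} - ∂_m g_{ij}); the metric is diagonal, so only the m = k term contributes.
Every metric component is constant, so all ∂_m g_{ij} = 0 and every Christoffel symbol vanishes.
All Christoffel symbols are zero.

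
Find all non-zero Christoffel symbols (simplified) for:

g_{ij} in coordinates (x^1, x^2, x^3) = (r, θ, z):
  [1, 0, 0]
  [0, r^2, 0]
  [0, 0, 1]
Using Γ^k_{ij} = (1/2) g^{km} (∂_i g_{mj} + ∂_j g_{mi} - ∂_m g_{ij}); the metric is diagonal, so only the m = k term contributes.
Non-zero symbols (using the symmetry Γ^k_{ij} = Γ^k_{ji}):
Γ^r_{θ θ} = (1/2) g^{rr} (∂_θ g_{rθ} + ∂_θ g_{rθ} - ∂_r g_{θθ}) = (1/2)(1)((0) + (0) - (2*r)) = -r
Γ^θ_{r θ} = (1/2) g^{θθ} (∂_r g_{θθ} + ∂_θ g_{θr} - ∂_θ g_{rθ}) = (1/2)(1/r^2)((2*r) + (0) - (0)) = 1/r
All other Christoffel symbols are zero.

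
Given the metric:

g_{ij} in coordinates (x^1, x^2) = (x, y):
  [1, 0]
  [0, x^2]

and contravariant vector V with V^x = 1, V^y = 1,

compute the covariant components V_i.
V_i = g_{ij} V^j:
V_x = (1)(1) + (0)(1) = 1
V_y = (0)(1) + (x^2)(1) = x^2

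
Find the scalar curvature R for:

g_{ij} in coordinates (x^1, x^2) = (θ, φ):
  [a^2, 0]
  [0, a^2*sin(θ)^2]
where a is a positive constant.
Non-zero Christoffel symbols (Γ^k_{ij} = Γ^k_{ji}):
Γ^θ_{φ φ} = -sin(2*θ)/2
Γ^φ_{θ φ} = 1/tan(θ)
Ricci tensor (R_{ij} = R^k_{ikj}): R_{θθ} = 1, R_{θφ} = 0, R_{φφ} = sin(θ)^2
Inverse metric: g^{θθ} = 1/a^2, g^{φφ} = 1/(a^2*sin(θ)^2)
R = g^{ij} R_{ij} = (1/a^2)(1) + (1/(a^2*sin(θ)^2))(sin(θ)^2) = 2/a^2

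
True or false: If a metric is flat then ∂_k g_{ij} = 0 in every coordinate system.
Flatness means R^i_{jkl} = 0; the components can still vary, e.g. the flat plane in polar coordinates has g_{θθ} = r^2.
False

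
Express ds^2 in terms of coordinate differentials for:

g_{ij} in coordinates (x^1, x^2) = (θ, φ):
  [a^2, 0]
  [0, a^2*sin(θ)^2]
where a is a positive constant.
ds^2 = g_{ij} dx^i dx^j; only the non-zero components contribute.
ds^2 = a^2 dθ^2 + a^2*sin(θ)^2 dφ^2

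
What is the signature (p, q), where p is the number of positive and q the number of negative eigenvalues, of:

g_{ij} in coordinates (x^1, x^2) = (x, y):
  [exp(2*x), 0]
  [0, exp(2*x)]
The metric is diagonal, so its eigenvalues are the diagonal entries: exp(2*x), exp(2*x) (at a generic point, where coordinate-dependent entries are positive).
2 positive, 0 negative.
(2, 0) - Riemannian (positive definite)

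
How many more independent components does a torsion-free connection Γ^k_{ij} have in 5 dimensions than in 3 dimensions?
Independent components in n dimensions: n × n(n+1)/2 = n^2(n+1)/2.
5D: 5 × 15 = 75
3D: 3 × 6 = 18
Difference = 75 - 18 = 57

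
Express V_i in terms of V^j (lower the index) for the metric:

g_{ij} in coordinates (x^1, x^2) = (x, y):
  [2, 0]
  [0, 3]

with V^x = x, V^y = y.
V_i = g_{ij} V^j:
V_x = (2)(x) + (0)(y) = 2*x
V_y = (0)(x) + (3)(y) = 3*y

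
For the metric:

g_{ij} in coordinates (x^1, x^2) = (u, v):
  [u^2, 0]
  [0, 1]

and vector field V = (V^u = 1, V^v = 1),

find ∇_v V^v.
Non-zero Christoffel symbols:
Γ^u_{u u} = 1/u
∇_v V^v = ∂_v V^v + Γ^v_{v j} V^j
  = (0) + (0)(1) + (0)(1)
  = 0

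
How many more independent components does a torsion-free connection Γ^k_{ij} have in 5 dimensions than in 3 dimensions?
Independent components in n dimensions: n × n(n+1)/2 = n^2(n+1)/2.
5D: 5 × 15 = 75
3D: 3 × 6 = 18
Difference = 75 - 18 = 57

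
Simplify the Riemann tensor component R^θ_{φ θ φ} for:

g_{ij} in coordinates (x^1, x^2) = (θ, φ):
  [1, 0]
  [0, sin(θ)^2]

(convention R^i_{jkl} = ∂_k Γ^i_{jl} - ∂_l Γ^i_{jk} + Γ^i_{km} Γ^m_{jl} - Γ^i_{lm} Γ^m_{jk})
Non-zero Christoffel symbols (Γ^k_{ij} = Γ^k_{ji}):
Γ^θ_{φ φ} = -sin(2*θ)/2
Γ^φ_{θ φ} = 1/tan(θ)
R^θ_{φ θ φ} = ∂_θ Γ^θ_{φ φ} - ∂_φ Γ^θ_{φ θ} + Γ^θ_{θ m} Γ^m_{φ φ} - Γ^θ_{φ m} Γ^m_{φ θ}
  = (-cos(2*θ)) - (0) + (0) - (-cos(θ)^2) = sin(θ)^2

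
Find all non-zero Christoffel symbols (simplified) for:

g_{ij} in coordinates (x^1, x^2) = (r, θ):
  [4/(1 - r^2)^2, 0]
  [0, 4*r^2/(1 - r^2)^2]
Using Γ^k_{ij} = (1/2) g^{km} (∂_i g_{mj} + ∂_j g_{mi} - ∂_m g_{ij}); the metric is diagonal, so only the m = k term contributes.
Non-zero symbols (using the symmetry Γ^k_{ij} = Γ^k_{ji}):
Γ^r_{r r} = (1/2) g^{rr} (∂_r g_{rr} + ∂_r g_{rr} - ∂_r g_{rr}) = (1/2)((1 - r^2)^2/4)((16*r/(1 - r^2)^3) + (16*r/(1 - r^2)^3) - (16*r/(1 - r^2)^3)) = 2*r/(1 - r^2)
Γ^r_{θ θ} = (1/2) g^{rr} (∂_θ g_{rθ} + ∂_θ g_{rθ} - ∂_r g_{θθ}) = (1/2)((1 - r^2)^2/4)((0) + (0) - (-8*(r^3 + r)/(r^2 - 1)^3)) = (r^3 + r)/(r^2 - 1)
Γ^θ_{r θ} = (1/2) g^{θθ} (∂_r g_{θθ} + ∂_θ g_{θr} - ∂_θ g_{rθ}) = (1/2)((1 - r^2)^2/(4*r^2))((-8*(r^3 + r)/(r^2 - 1)^3) + (0) - (0)) = (-r^2 - 1)/(r^3 - r)
All other Christoffel symbols are zero.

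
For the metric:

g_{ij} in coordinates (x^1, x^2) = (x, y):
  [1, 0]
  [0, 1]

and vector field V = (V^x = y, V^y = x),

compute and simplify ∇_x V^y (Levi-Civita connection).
All Christoffel symbols are zero.
∇_x V^y = ∂_x V^y + Γ^y_{x j} V^j
  = (1) + (0)(y) + (0)(x)
  = 1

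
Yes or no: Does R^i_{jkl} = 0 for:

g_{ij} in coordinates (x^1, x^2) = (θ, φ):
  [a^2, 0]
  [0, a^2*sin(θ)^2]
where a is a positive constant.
Non-zero Christoffel symbols:
Γ^θ_{φ φ} = -sin(2*θ)/2
Γ^φ_{θ φ} = 1/tan(θ)
Ricci tensor: R_{θθ} = 1, R_{θφ} = 0, R_{φφ} = sin(θ)^2
The Ricci tensor is non-zero, so the Riemann tensor is non-zero: not flat.
No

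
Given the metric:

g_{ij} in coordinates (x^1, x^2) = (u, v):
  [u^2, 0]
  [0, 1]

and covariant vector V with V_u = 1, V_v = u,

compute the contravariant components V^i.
Inverse metric (diagonal): g^{uu} = 1/u^2, g^{vv} = 1
V^i = g^{ij} V_j:
V^u = (1/u^2)(1) + (0)(u) = 1/u^2
V^v = (0)(1) + (1)(u) = u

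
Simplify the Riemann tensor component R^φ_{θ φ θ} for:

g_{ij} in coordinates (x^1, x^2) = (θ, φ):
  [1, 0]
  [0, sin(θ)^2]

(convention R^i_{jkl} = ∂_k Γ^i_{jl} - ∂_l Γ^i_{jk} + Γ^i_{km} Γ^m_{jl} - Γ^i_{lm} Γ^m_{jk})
Non-zero Christoffel symbols (Γ^k_{ij} = Γ^k_{ji}):
Γ^θ_{φ φ} = -sin(2*θ)/2
Γ^φ_{θ φ} = 1/tan(θ)
R^φ_{θ φ θ} = ∂_φ Γ^φ_{θ θ} - ∂_θ Γ^φ_{θ φ} + Γ^φ_{φ m} Γ^m_{θ θ} - Γ^φ_{θ m} Γ^m_{θ φ}
  = (0) - (-1/sin(θ)^2) + (0) - (1/tan(θ)^2) = 1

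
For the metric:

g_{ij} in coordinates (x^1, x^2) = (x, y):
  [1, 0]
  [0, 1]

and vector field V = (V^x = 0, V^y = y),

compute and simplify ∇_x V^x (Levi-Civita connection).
All Christoffel symbols are zero.
∇_x V^x = ∂_x V^x + Γ^x_{x j} V^j
  = (0) + (0)(0) + (0)(y)
  = 0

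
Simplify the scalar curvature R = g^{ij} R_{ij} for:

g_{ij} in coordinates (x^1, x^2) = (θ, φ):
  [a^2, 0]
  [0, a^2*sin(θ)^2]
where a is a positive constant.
Non-zero Christoffel symbols (Γ^k_{ij} = Γ^k_{ji}):
Γ^θ_{φ φ} = -sin(2*θ)/2
Γ^φ_{θ φ} = 1/tan(θ)
Ricci tensor (R_{ij} = R^k_{ikj}): R_{θθ} = 1, R_{θφ} = 0, R_{φφ} = sin(θ)^2
Inverse metric: g^{θθ} = 1/a^2, g^{φφ} = 1/(a^2*sin(θ)^2)
R = g^{ij} R_{ij} = (1/a^2)(1) + (1/(a^2*sin(θ)^2))(sin(θ)^2) = 2/a^2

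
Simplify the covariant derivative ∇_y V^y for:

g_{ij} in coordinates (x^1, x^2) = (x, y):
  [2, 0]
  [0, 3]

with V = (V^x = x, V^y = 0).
All Christoffel symbols are zero.
∇_y V^y = ∂_y V^y + Γ^y_{y j} V^j
  = (0) + (0)(x) + (0)(0)
  = 0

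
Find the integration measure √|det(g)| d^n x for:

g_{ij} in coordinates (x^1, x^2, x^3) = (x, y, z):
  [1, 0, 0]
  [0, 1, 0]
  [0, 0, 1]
det(g) = 1
√|det(g)| = 1
Volume element: dV = 1 dx dy dz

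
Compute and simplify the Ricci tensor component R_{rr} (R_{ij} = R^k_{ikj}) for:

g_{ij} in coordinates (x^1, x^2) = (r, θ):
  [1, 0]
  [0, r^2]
Non-zero Christoffel symbols (Γ^k_{ij} = Γ^k_{ji}):
Γ^r_{θ θ} = -r
Γ^θ_{r θ} = 1/r
R^r_{r r r} = 0 (a repeated index in an antisymmetric pair)
R^θ_{r θ r} = ∂_θ Γ^θ_{r r} - ∂_r Γ^θ_{r θ} + Γ^θ_{θ m} Γ^m_{r r} - Γ^θ_{r m} Γ^m_{r θ}
  = (0) - (-1/r^2) + (0) - (1/r^2) = 0
R_{rr} = R^r_{r r r} + R^θ_{r θ r} = (0) + (0) = 0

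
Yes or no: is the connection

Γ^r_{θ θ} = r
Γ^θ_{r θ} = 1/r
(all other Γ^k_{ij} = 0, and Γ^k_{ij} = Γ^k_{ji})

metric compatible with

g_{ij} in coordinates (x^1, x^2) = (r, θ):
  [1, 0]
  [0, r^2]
Using ∇_k g_{ij} = ∂_k g_{ij} - Γ^m_{ki} g_{mj} - Γ^m_{kj} g_{im}:
∇_θ g_{rθ} = (0) - (r) - (r) = -2*r ≠ 0
So the connection is not metric compatible (it is not the Levi-Civita connection).
No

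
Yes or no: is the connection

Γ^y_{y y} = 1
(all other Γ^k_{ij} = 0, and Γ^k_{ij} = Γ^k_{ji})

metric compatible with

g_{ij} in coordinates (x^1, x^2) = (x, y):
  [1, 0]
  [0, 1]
Using ∇_k g_{ij} = ∂_k g_{ij} - Γ^m_{ki} g_{mj} - Γ^m_{kj} g_{im}:
∇_y g_{yy} = (0) - (1) - (1) = -2 ≠ 0
So the connection is not metric compatible (it is not the Levi-Civita connection).
No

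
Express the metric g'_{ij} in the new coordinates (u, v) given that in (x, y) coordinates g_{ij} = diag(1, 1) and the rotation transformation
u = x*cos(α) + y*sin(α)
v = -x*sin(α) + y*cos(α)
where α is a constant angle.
Invert the transformation: x = u*cos(α) - v*sin(α), y = u*sin(α) + v*cos(α)
g'_{ij} = (∂x^k/∂x'^i)(∂x^l/∂x'^j) g_{kl}; with g_{kl} = δ_{kl} this is Σ_k (∂x^k/∂x'^i)(∂x^k/∂x'^j).
Jacobian: ∂x/∂u = cos(α), ∂x/∂v = -sin(α), ∂y/∂u = sin(α), ∂y/∂v = cos(α)
g'_{uu} = (cos(α))(cos(α)) + (sin(α))(sin(α)) = 1
g'_{uv} = (cos(α))(-sin(α)) + (sin(α))(cos(α)) = 0
g'_{vv} = (-sin(α))(-sin(α)) + (cos(α))(cos(α)) = 1
g'_{ij} = diag(1, 1)
The Euclidean metric is invariant under rotations.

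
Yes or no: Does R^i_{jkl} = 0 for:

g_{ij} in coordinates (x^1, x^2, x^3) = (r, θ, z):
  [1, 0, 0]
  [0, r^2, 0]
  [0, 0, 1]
Non-zero Christoffel symbols:
Γ^r_{θ θ} = -r
Γ^θ_{r θ} = 1/r
Ricci tensor: R_{rr} = 0, R_{rθ} = 0, R_{rz} = 0, R_{θθ} = 0, R_{θz} = 0, R_{zz} = 0
All R_{ij} vanish; in 3 dimensions the Riemann tensor is fully determined by the Ricci tensor, so R^i_{jkl} = 0: the metric is flat (curvilinear coordinates on flat space).
Yes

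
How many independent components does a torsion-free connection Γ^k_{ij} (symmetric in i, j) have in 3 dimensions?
Γ^k_{ij} has n choices for the upper index and n(n+1)/2 independent symmetric lower index pairs.
Total = 3 × 3×4/2 = 3 × 6 = 18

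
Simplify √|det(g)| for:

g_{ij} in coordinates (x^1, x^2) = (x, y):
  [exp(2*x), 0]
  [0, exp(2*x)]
det(g) = exp(4*x)
√|det(g)| = exp(2*x)
Volume element: dV = exp(2*x) dx dy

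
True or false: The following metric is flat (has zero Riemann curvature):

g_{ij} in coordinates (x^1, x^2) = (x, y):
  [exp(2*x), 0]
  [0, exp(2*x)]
Non-zero Christoffel symbols:
Γ^x_{x x} = 1
Γ^x_{y y} = -1
Γ^y_{x y} = 1
Ricci tensor: R_{xx} = 0, R_{xy} = 0, R_{yy} = 0
All R_{ij} vanish; in 2 dimensions the Riemann tensor is fully determined by the Ricci tensor, so R^i_{jkl} = 0: the metric is flat (curvilinear coordinates on flat space).
True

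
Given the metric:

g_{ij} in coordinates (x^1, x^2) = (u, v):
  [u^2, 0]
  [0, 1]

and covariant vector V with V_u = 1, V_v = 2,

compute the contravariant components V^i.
Inverse metric (diagonal): g^{uu} = 1/u^2, g^{vv} = 1
V^i = g^{ij} V_j:
V^u = (1/u^2)(1) + (0)(2) = 1/u^2
V^v = (0)(1) + (1)(2) = 2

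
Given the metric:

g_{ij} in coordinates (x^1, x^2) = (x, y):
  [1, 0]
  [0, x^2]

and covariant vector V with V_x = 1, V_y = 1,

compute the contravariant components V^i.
Inverse metric (diagonal): g^{xx} = 1, g^{yy} = 1/x^2
V^i = g^{ij} V_j:
V^x = (1)(1) + (0)(1) = 1
V^y = (0)(1) + (1/x^2)(1) = 1/x^2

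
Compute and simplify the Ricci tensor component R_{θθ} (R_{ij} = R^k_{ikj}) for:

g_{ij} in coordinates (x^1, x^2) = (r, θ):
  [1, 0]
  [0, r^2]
Non-zero Christoffel symbols (Γ^k_{ij} = Γ^k_{ji}):
Γ^r_{θ θ} = -r
Γ^θ_{r θ} = 1/r
R^r_{θ r θ} = ∂_r Γ^r_{θ θ} - ∂_θ Γ^r_{θ r} + Γ^r_{r m} Γ^m_{θ θ} - Γ^r_{θ m} Γ^m_{θ r}
  = (-1) - (0) + (0) - (-1) = 0
R^θ_{θ θ θ} = 0 (a repeated index in an antisymmetric pair)
R_{θθ} = R^r_{θ r θ} + R^θ_{θ θ θ} = (0) + (0) = 0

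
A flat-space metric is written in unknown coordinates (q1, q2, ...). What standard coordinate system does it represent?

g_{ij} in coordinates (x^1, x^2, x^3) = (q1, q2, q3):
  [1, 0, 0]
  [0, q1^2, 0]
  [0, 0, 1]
The line element ds^2 = dq1^2 + q1^2 dq2^2 + dq3^2 is dr^2 + r^2 dθ^2 + dz^2 with q1 = r, q2 = θ, q3 = z.
cylindrical coordinates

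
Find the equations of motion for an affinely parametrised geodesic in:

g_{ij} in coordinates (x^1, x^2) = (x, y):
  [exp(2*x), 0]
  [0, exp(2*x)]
Geodesic equation: d^2x^k/dλ^2 + Γ^k_{ij} (dx^i/dλ)(dx^j/dλ) = 0.
Non-zero Christoffel symbols:
Γ^x_{x x} = 1
Γ^x_{y y} = -1
Γ^y_{x y} = 1
Substituting (the symmetric pair Γ^k_{ij}, Γ^k_{ji} combines into a factor 2):
d^2x/dλ^2 + (dx/dλ)^2 - (dy/dλ)^2 = 0
d^2y/dλ^2 + 2 (dx/dλ)(dy/dλ) = 0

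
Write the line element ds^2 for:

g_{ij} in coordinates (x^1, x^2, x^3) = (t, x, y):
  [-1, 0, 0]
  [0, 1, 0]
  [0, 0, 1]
ds^2 = g_{ij} dx^i dx^j; only the non-zero components contribute.
ds^2 = -dt^2 + dx^2 + dy^2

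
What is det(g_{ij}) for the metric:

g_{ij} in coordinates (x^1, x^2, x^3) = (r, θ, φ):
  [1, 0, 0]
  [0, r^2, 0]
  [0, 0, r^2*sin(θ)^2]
Diagonal metric: det(g) = g_{11}·g_{22}·g_{33}
= (1)·(r^2)·(r^2*sin(θ)^2)
det(g) = r^4*sin(θ)^2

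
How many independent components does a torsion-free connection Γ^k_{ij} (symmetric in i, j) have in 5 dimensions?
Γ^k_{ij} has n choices for the upper index and n(n+1)/2 independent symmetric lower index pairs.
Total = 5 × 5×6/2 = 5 × 15 = 75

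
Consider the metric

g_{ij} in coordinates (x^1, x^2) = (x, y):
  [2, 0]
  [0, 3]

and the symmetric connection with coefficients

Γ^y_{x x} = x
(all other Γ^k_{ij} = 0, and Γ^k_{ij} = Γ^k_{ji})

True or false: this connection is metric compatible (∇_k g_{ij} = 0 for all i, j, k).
Using ∇_k g_{ij} = ∂_k g_{ij} - Γ^m_{ki} g_{mj} - Γ^m_{kj} g_{im}:
∇_x g_{xy} = (0) - (3*x) - (0) = -3*x ≠ 0
So the connection is not metric compatible (it is not the Levi-Civita connection).
False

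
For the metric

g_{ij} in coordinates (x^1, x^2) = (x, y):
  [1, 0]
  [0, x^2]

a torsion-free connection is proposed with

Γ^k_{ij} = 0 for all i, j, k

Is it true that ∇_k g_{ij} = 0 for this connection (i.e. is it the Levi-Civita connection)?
Using ∇_k g_{ij} = ∂_k g_{ij} - Γ^m_{ki} g_{mj} - Γ^m_{kj} g_{im}:
∇_x g_{yy} = (2*x) - (0) - (0) = 2*x ≠ 0
So the connection is not metric compatible (it is not the Levi-Civita connection).
No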